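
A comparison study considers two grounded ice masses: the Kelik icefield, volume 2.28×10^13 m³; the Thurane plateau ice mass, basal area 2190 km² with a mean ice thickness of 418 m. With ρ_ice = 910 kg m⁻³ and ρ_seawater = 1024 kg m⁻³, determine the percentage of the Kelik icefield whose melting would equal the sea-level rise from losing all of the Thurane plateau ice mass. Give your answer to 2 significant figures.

Equal sea-level rise means equal mass of meltwater, i.e. equal mass of ice lost.
Ice mass of Thurane: 8.330×10^14 kg; ice mass of Kelik: 2.075×10^16 kg.
Fraction required = 8.330×10^14 / 2.075×10^16 = 0.0402 → 4.0 %.

≈ 4.0 %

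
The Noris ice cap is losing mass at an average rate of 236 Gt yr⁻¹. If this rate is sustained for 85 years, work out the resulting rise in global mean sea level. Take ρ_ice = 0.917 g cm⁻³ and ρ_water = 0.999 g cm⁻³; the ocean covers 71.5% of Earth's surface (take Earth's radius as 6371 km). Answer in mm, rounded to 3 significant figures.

Total mass lost = 236 Gt/yr × 85 yr = 2.006×10^4 Gt = 2.006×10^16 kg.
ρ_w = 0.999 g cm⁻³ = 999 kg m⁻³, so water volume = 2.006×10^16 / 999 = 2.008×10^13 m³.
Δh = 2.008×10^13 / 3.65×10^14 = 0.0551 m = 55.1 mm.

≈ 55.1 mm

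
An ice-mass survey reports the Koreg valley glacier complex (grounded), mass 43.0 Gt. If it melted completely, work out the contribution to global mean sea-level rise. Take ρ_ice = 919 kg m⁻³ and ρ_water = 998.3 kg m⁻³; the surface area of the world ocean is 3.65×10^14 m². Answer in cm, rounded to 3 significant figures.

Koreg: 43.0 Gt = 4.300×10^13 kg; dividing by ρ_w = 998.3 kg m⁻³ gives 4.307×10^10 m³ of water.
Spread over 3.65×10^14 m² of ocean, Δh = 4.307×10^10 / 3.65×10^14 = 1.18×10^-4 m = 0.0118 cm.

≈ 0.0118 cm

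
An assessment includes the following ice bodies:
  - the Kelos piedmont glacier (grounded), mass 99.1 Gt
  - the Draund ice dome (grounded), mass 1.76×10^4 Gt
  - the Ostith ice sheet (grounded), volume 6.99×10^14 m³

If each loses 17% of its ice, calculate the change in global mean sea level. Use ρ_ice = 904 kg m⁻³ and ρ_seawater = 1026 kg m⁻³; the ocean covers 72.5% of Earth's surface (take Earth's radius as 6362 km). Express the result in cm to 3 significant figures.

Kelos: 0.17 × 99.1 Gt = 1.685×10^13 kg; dividing by ρ_w = 1026 kg m⁻³ gives 1.642×10^10 m³ of water.
Draund: 0.17 × 1.76×10^4 Gt = 2.992×10^15 kg; dividing by ρ_w = 1026 kg m⁻³ gives 2.916×10^12 m³ of water.
Ostith: 0.17 × 6.99×10^14 m³ × (904/1026) = 1.047×10^14 m³ of water.
Total added water ≈ 1.076×10^14 m³ over 3.69×10^14 m² → Δh = 0.292 m = 29.2 cm.

≈ 29.2 cm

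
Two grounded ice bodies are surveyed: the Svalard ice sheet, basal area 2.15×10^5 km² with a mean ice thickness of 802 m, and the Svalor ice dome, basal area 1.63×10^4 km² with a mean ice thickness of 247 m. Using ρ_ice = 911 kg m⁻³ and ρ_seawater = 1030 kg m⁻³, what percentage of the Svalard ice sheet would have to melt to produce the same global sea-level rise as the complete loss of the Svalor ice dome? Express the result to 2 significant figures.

Equal sea-level rise means equal mass of meltwater, i.e. equal mass of ice lost.
Ice mass of Svalor: 3.668×10^15 kg; ice mass of Svalard: 1.571×10^17 kg.
Fraction required = 3.668×10^15 / 1.571×10^17 = 0.0233 → 2.3 %.

≈ 2.3 %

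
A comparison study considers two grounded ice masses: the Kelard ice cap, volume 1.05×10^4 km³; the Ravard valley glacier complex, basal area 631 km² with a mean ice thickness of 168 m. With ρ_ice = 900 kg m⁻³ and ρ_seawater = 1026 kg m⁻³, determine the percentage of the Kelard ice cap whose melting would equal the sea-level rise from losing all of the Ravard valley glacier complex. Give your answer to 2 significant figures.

Equal sea-level rise means equal mass of meltwater, i.e. equal mass of ice lost.
Ice mass of Ravard: 9.541×10^13 kg; ice mass of Kelard: 9.450×10^15 kg.
Fraction required = 9.541×10^13 / 9.450×10^15 = 0.0101 → 1.0 %.

≈ 1.0 %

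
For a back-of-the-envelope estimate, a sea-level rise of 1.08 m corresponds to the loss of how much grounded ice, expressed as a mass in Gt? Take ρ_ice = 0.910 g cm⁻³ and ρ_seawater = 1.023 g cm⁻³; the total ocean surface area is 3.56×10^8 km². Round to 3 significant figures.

≈ 3.93×10^5 Gt

Required water volume = Δh × A = 1.08 m × 3.56×10^14 m² = 3.845×10^14 m³.
ρ_w = 1.023 g cm⁻³ = 1023 kg m⁻³, so the mass of water = 3.845×10^14 m³ × 1023 kg m⁻³ = 3.933×10^17 kg = 3.93×10^5 Gt (and the same mass of ice, by conservation).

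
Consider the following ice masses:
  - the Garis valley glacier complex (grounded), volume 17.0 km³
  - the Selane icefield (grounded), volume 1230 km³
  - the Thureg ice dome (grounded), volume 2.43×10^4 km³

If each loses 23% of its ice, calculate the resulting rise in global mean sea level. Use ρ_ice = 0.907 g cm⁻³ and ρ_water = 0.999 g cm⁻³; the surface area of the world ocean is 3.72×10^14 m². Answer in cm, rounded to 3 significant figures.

Garis: 0.23 × 17.0 km³ × (907/999) = 3.550 km³ of water.
Selane: 0.23 × 1230 km³ × (907/999) = 256.8 km³ of water.
Thureg: 0.23 × 2.43×10^4 km³ × (907/999) = 5074 km³ of water.
Total added water ≈ 5.335×10^12 m³ over 3.72×10^14 m² → Δh = 0.0143 m = 1.43 cm.

≈ 1.43 cm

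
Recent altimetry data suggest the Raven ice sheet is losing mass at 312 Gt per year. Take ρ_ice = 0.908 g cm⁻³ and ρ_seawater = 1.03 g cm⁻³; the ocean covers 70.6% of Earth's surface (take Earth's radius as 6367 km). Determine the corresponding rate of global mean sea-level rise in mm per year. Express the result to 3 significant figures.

≈ 0.842 mm/yr

ρ_w = 1.03 g cm⁻³ = 1030 kg m⁻³. Annual water volume added = 312 Gt / ρ_w = 3.120×10^14 kg / 1030 kg m⁻³ = 3.029×10^11 m³.
Δh per year = 3.029×10^11 / 3.60×10^14 = 8.42×10^-4 m = 0.842 mm.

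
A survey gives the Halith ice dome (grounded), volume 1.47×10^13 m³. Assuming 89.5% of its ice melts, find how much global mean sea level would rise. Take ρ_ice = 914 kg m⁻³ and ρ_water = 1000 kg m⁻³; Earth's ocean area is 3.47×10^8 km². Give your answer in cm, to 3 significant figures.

Halith: 0.895 × 1.47×10^13 m³ × (914/1000) = 1.203×10^13 m³ of water.
Spread over 3.47×10^14 m² of ocean, Δh = 1.203×10^13 / 3.47×10^14 = 0.0347 m = 3.47 cm.

≈ 3.47 cm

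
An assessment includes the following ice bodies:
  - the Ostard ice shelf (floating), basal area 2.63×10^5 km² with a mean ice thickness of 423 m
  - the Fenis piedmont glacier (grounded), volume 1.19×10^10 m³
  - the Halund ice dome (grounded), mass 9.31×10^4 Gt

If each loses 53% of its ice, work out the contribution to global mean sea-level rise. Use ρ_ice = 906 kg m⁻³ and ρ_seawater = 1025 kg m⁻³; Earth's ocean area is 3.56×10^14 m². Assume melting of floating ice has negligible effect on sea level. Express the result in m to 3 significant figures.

≈ 0.135 m

The Ostard ice shelf is floating and already displaces its own weight of water, so its melt adds essentially nothing to sea level.
Fenis: 0.53 × 1.19×10^10 m³ × (906/1025) = 5.575×10^9 m³ of water.
Halund: 0.53 × 9.31×10^4 Gt = 4.934×10^16 kg; dividing by ρ_w = 1025 kg m⁻³ gives 4.814×10^13 m³ of water.
Total added water ≈ 4.815×10^13 m³ over 3.56×10^14 m² → Δh = 0.135 m.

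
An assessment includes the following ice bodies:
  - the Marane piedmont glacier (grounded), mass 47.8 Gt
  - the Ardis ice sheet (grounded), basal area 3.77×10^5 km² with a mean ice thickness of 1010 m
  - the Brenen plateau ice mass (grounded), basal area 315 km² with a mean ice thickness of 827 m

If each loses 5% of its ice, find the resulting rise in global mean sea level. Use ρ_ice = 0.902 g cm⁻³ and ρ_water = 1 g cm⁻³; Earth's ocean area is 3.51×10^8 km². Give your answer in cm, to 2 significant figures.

≈ 4.9 cm

Marane: 0.05 × 47.8 Gt = 2.390×10^12 kg; dividing by ρ_w = 1 g cm⁻³ = 1000 kg m⁻³ gives 2.390×10^9 m³ of water.
Ardis: ice volume = 3.77×10^5 km² × 1010 m = 3.808×10^5 km³; 0.05 × 3.808×10^5 × (902/1000) = 1.717×10^4 km³ of water.
Brenen: ice volume = 315 km² × 827 m = 260.5 km³; 0.05 × 260.5 × (902/1000) = 11.75 km³ of water.
Total added water ≈ 1.719×10^13 m³ over 3.51×10^14 m² → Δh = 0.0490 m = 4.9 cm.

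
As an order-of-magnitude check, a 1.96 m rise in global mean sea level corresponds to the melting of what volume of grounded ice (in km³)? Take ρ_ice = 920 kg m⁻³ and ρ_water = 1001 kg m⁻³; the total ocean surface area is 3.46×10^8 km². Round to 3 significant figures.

≈ 7.38×10^5 km³

Required water volume = Δh × A = 1.96 m × 3.46×10^14 m² = 6.782×10^14 m³ = 6.782×10^5 km³.
Ice volume = water volume × ρ_w/ρ_ice = 6.782×10^5 × 1001/920 = 7.38×10^5 km³.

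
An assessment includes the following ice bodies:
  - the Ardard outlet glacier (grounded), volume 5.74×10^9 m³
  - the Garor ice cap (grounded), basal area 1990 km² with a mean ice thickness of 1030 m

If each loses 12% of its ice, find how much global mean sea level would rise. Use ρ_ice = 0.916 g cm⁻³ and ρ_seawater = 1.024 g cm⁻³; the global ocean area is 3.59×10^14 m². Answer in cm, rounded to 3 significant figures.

Ardard: 0.12 × 5.74×10^9 m³ × (916/1024) = 6.162×10^8 m³ of water.
Garor: ice volume = 1990 km² × 1030 m = 2050 km³; 0.12 × 2050 × (916/1024) = 220.0 km³ of water.
Total added water ≈ 2.206×10^11 m³ over 3.59×10^14 m² → Δh = 6.15×10^-4 m = 0.0615 cm.

≈ 0.0615 cm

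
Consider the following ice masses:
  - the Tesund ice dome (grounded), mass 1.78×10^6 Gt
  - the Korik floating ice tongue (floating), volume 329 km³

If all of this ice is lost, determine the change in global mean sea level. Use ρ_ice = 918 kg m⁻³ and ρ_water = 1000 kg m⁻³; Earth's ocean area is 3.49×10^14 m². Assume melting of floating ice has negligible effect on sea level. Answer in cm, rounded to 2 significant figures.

≈ 510 cm

Tesund: 1.78×10^6 Gt = 1.780×10^18 kg; dividing by ρ_w = 1000 kg m⁻³ gives 1.780×10^15 m³ of water.
The Korik floating ice tongue is floating and already displaces its own weight of water, so its melt adds essentially nothing to sea level.
Total added water ≈ 1.780×10^15 m³ over 3.49×10^14 m² → Δh = 5.10 m = 510 cm.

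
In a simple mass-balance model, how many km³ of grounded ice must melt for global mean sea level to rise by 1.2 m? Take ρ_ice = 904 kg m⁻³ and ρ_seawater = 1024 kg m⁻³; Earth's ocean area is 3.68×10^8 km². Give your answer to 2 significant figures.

Required water volume = Δh × A = 1.2 m × 3.68×10^14 m² = 4.416×10^14 m³ = 4.416×10^5 km³.
Ice volume = water volume × ρ_w/ρ_ice = 4.416×10^5 × 1024/904 = 5.0×10^5 km³.

≈ 5.0×10^5 km³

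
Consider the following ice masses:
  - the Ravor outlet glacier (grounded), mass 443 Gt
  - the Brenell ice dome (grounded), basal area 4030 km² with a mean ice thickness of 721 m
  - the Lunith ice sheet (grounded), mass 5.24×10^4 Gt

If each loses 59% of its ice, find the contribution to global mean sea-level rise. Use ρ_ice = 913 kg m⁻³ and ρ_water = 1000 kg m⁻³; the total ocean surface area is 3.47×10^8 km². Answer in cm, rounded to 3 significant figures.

Ravor: 0.59 × 443 Gt = 2.614×10^14 kg; dividing by ρ_w = 1000 kg m⁻³ gives 2.614×10^11 m³ of water.
Brenell: ice volume = 4030 km² × 721 m = 2906 km³; 0.59 × 2906 × (913/1000) = 1565 km³ of water.
Lunith: 0.59 × 5.24×10^4 Gt = 3.092×10^16 kg; dividing by ρ_w = 1000 kg m⁻³ gives 3.092×10^13 m³ of water.
Total added water ≈ 3.274×10^13 m³ over 3.47×10^14 m² → Δh = 0.0944 m = 9.44 cm.

≈ 9.44 cm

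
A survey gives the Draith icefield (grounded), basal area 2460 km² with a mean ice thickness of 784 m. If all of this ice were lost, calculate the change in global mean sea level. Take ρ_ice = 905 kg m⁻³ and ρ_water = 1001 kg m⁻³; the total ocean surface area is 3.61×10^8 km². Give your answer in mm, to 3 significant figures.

Draith: ice volume = 2460 km² × 784 m = 1929 km³; 1929 × (905/1001) = 1744 km³ of water.
Spread over 3.61×10^14 m² of ocean, Δh = 1.744×10^12 / 3.61×10^14 = 4.83×10^-3 m = 4.83 mm.

≈ 4.83 mm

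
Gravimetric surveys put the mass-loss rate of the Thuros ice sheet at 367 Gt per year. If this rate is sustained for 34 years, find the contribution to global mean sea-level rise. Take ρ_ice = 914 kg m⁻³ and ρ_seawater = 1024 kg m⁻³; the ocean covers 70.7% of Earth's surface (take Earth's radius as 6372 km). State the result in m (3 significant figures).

≈ 0.0338 m

Total mass lost = 367 Gt/yr × 34 yr = 1.248×10^4 Gt = 1.248×10^16 kg.
ρ_w = 1024 kg m⁻³, so water volume = 1.248×10^16 / 1024 = 1.219×10^13 m³.
Δh = 1.219×10^13 / 3.61×10^14 = 0.0338 m.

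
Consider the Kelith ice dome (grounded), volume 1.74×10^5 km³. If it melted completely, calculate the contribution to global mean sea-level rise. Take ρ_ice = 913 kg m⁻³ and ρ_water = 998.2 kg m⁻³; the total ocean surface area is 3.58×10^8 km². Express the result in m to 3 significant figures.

≈ 0.445 m

Kelith: 1.74×10^5 km³ × (913/998.2) = 1.591×10^5 km³ of water.
Spread over 3.58×10^14 m² of ocean, Δh = 1.591×10^14 / 3.58×10^14 = 0.445 m.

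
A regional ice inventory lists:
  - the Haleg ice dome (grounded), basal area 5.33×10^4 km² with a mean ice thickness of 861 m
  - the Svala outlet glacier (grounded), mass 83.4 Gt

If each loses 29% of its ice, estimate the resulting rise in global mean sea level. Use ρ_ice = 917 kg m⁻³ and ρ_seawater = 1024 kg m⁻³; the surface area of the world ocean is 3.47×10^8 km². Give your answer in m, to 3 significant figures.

Haleg: ice volume = 5.33×10^4 km² × 861 m = 4.589×10^4 km³; 0.29 × 4.589×10^4 × (917/1024) = 1.192×10^4 km³ of water.
Svala: 0.29 × 83.4 Gt = 2.419×10^13 kg; dividing by ρ_w = 1024 kg m⁻³ gives 2.362×10^10 m³ of water.
Total added water ≈ 1.194×10^13 m³ over 3.47×10^14 m² → Δh = 0.0344 m.

≈ 0.0344 m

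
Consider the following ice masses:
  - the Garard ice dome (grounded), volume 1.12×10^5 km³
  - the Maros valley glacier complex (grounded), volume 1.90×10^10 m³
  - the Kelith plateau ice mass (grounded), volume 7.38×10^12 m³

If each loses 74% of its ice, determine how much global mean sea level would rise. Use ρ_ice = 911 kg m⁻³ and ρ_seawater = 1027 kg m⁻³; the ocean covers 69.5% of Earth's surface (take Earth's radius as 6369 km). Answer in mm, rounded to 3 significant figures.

≈ 221 mm

Garard: 0.74 × 1.12×10^5 km³ × (911/1027) = 7.352×10^4 km³ of water.
Maros: 0.74 × 1.90×10^10 m³ × (911/1027) = 1.247×10^10 m³ of water.
Kelith: 0.74 × 7.38×10^12 m³ × (911/1027) = 4.844×10^12 m³ of water.
Total added water ≈ 7.838×10^13 m³ over 3.54×10^14 m² → Δh = 0.221 m = 221 mm.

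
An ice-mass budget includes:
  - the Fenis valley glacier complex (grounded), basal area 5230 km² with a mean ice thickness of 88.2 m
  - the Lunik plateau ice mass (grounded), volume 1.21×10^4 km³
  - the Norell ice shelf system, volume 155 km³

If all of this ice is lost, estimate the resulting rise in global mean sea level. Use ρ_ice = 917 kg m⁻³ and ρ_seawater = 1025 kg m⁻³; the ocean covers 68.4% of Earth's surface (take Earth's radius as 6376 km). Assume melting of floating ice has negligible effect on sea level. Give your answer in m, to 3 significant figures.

Fenis: ice volume = 5230 km² × 88.2 m = 461.3 km³; 461.3 × (917/1025) = 412.7 km³ of water.
Lunik: 1.21×10^4 km³ × (917/1025) = 1.083×10^4 km³ of water.
The Norell ice shelf system is floating and already displaces its own weight of water, so its melt adds essentially nothing to sea level.
Total added water ≈ 1.124×10^13 m³ over 3.49×10^14 m² → Δh = 0.0322 m.

≈ 0.0322 m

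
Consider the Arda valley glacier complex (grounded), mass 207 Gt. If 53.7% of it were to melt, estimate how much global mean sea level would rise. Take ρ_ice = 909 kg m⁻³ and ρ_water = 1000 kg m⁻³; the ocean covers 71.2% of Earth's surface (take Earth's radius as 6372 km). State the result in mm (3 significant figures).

Arda: 0.537 × 207 Gt = 1.112×10^14 kg; dividing by ρ_w = 1000 kg m⁻³ gives 1.112×10^11 m³ of water.
Spread over 3.63×10^14 m² of ocean, Δh = 1.112×10^11 / 3.63×10^14 = 3.06×10^-4 m = 0.306 mm.

≈ 0.306 mm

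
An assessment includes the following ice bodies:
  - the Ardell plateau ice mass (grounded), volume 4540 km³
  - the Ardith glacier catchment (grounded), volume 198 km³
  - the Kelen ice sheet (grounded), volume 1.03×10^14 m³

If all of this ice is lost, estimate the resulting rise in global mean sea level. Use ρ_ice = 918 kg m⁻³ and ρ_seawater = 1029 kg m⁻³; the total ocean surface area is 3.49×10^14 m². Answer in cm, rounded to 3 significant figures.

Ardell: 4540 km³ × (918/1029) = 4050 km³ of water.
Ardith: 198 km³ × (918/1029) = 176.6 km³ of water.
Kelen: 1.03×10^14 m³ × (918/1029) = 9.189×10^13 m³ of water.
Total added water ≈ 9.612×10^13 m³ over 3.49×10^14 m² → Δh = 0.275 m = 27.5 cm.

≈ 27.5 cm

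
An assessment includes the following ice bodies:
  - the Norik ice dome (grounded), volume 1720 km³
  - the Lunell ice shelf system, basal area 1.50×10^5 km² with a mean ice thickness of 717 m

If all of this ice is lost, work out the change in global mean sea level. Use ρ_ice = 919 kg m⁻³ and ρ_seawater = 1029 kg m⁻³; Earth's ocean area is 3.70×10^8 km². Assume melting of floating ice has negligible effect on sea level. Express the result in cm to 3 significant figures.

Norik: 1720 km³ × (919/1029) = 1536 km³ of water.
The Lunell ice shelf system is floating and already displaces its own weight of water, so its melt adds essentially nothing to sea level.
Total added water ≈ 1.536×10^12 m³ over 3.70×10^14 m² → Δh = 4.15×10^-3 m = 0.415 cm.

≈ 0.415 cm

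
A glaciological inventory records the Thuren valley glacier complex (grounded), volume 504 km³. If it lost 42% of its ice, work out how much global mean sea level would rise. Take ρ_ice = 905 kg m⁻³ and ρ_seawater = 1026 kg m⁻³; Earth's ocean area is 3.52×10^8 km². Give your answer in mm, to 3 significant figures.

≈ 0.530 mm

Thuren: 0.42 × 504 km³ × (905/1026) = 186.7 km³ of water.
Spread over 3.52×10^14 m² of ocean, Δh = 1.867×10^11 / 3.52×10^14 = 5.30×10^-4 m = 0.530 mm.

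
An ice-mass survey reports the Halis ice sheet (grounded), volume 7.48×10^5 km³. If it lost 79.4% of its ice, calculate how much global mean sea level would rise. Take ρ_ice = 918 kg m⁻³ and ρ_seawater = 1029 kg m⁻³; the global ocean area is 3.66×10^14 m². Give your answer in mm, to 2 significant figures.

Halis: 0.794 × 7.48×10^5 km³ × (918/1029) = 5.298×10^5 km³ of water.
Spread over 3.66×10^14 m² of ocean, Δh = 5.298×10^14 / 3.66×10^14 = 1.45 m = 1400 mm.

≈ 1400 mm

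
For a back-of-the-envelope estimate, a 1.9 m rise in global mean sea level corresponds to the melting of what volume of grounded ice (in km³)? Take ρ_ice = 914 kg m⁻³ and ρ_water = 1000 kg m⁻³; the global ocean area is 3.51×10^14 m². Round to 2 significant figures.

Required water volume = Δh × A = 1.9 m × 3.51×10^14 m² = 6.669×10^14 m³ = 6.669×10^5 km³.
Ice volume = water volume × ρ_w/ρ_ice = 6.669×10^5 × 1000/914 = 7.3×10^5 km³.

≈ 7.3×10^5 km³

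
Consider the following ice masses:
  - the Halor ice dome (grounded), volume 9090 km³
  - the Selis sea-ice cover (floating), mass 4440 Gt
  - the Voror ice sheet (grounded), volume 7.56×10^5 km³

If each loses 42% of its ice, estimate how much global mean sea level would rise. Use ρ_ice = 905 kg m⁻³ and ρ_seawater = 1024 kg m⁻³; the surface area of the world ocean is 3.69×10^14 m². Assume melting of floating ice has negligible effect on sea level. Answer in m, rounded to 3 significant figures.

≈ 0.770 m

Halor: 0.42 × 9090 km³ × (905/1024) = 3374 km³ of water.
The Selis sea-ice cover is floating and already displaces its own weight of water, so its melt adds essentially nothing to sea level.
Voror: 0.42 × 7.56×10^5 km³ × (905/1024) = 2.806×10^5 km³ of water.
Total added water ≈ 2.840×10^14 m³ over 3.69×10^14 m² → Δh = 0.770 m.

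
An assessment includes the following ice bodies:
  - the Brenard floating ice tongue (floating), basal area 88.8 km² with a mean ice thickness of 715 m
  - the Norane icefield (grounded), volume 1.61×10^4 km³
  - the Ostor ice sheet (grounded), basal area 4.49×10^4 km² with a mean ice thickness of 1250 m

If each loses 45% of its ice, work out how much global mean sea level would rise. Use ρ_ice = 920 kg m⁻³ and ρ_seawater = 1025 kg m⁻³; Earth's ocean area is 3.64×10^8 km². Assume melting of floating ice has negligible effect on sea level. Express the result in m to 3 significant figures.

The Brenard floating ice tongue is floating and already displaces its own weight of water, so its melt adds essentially nothing to sea level.
Norane: 0.45 × 1.61×10^4 km³ × (920/1025) = 6503 km³ of water.
Ostor: ice volume = 4.49×10^4 km² × 1250 m = 5.612×10^4 km³; 0.45 × 5.612×10^4 × (920/1025) = 2.267×10^4 km³ of water.
Total added water ≈ 2.917×10^13 m³ over 3.64×10^14 m² → Δh = 0.0801 m.

≈ 0.0801 m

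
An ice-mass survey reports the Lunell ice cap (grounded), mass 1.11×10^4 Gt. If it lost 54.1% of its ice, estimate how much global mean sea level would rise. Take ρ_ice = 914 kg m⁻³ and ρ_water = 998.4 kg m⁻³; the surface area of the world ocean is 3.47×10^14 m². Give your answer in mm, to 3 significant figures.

≈ 17.3 mm

Lunell: 0.541 × 1.11×10^4 Gt = 6.005×10^15 kg; dividing by ρ_w = 998.4 kg m⁻³ gives 6.015×10^12 m³ of water.
Spread over 3.47×10^14 m² of ocean, Δh = 6.015×10^12 / 3.47×10^14 = 0.0173 m = 17.3 mm.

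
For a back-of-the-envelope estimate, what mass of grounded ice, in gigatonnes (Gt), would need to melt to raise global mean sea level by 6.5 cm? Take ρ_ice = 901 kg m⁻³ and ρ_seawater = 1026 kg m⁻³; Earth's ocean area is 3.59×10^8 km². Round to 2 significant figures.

≈ 2.4×10^4 Gt

Required water volume = Δh × A = 0.065 m × 3.59×10^14 m² = 2.334×10^13 m³.
ρ_w = 1026 kg m⁻³, so the mass of water = 2.334×10^13 m³ × 1026 kg m⁻³ = 2.394×10^16 kg = 2.4×10^4 Gt (and the same mass of ice, by conservation).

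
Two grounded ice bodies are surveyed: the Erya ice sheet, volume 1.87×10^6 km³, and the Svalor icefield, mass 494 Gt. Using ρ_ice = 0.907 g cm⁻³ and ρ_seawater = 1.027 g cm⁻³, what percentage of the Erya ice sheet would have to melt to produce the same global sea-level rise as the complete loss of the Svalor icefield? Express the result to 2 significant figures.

≈ 0.029 %

Equal sea-level rise means equal mass of meltwater, i.e. equal mass of ice lost.
Ice mass of Svalor: 4.940×10^14 kg; ice mass of Erya: 1.696×10^18 kg.
Fraction required = 4.940×10^14 / 1.696×10^18 = 2.91×10^-4 → 0.029 %.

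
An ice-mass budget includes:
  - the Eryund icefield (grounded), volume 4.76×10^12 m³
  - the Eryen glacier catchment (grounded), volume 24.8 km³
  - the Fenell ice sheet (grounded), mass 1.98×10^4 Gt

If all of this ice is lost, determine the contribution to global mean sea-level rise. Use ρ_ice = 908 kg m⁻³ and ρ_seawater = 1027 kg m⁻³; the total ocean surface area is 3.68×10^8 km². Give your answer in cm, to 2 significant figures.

Eryund: 4.76×10^12 m³ × (908/1027) = 4.208×10^12 m³ of water.
Eryen: 24.8 km³ × (908/1027) = 21.93 km³ of water.
Fenell: 1.98×10^4 Gt = 1.980×10^16 kg; dividing by ρ_w = 1027 kg m⁻³ gives 1.928×10^13 m³ of water.
Total added water ≈ 2.351×10^13 m³ over 3.68×10^14 m² → Δh = 0.0639 m = 6.4 cm.

≈ 6.4 cm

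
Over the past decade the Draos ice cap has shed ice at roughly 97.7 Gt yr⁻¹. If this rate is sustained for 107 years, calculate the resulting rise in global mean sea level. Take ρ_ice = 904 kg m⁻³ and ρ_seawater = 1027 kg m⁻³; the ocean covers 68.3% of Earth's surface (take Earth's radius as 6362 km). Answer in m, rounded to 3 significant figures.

Total mass lost = 97.7 Gt/yr × 107 yr = 1.045×10^4 Gt = 1.045×10^16 kg.
ρ_w = 1027 kg m⁻³, so water volume = 1.045×10^16 / 1027 = 1.018×10^13 m³.
Δh = 1.018×10^13 / 3.47×10^14 = 0.0293 m.

≈ 0.0293 m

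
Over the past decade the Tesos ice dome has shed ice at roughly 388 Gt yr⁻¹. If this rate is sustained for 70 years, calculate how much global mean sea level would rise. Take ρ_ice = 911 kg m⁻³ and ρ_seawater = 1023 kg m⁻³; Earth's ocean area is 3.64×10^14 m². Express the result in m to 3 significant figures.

Total mass lost = 388 Gt/yr × 70 yr = 2.716×10^4 Gt = 2.716×10^16 kg.
ρ_w = 1023 kg m⁻³, so water volume = 2.716×10^16 / 1023 = 2.655×10^13 m³.
Δh = 2.655×10^13 / 3.64×10^14 = 0.0729 m.

≈ 0.0729 m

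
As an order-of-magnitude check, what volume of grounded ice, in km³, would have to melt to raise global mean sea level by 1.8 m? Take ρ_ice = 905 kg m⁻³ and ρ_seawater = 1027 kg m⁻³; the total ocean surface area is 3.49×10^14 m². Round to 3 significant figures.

Required water volume = Δh × A = 1.8 m × 3.49×10^14 m² = 6.282×10^14 m³ = 6.282×10^5 km³.
Ice volume = water volume × ρ_w/ρ_ice = 6.282×10^5 × 1027/905 = 7.13×10^5 km³.

≈ 7.13×10^5 km³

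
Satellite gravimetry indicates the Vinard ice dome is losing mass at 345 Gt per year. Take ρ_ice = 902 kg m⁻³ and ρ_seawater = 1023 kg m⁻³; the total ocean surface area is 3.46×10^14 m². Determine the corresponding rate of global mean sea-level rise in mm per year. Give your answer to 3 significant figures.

≈ 0.975 mm/yr

ρ_w = 1023 kg m⁻³. Annual water volume added = 345 Gt / ρ_w = 3.450×10^14 kg / 1023 kg m⁻³ = 3.372×10^11 m³.
Δh per year = 3.372×10^11 / 3.46×10^14 = 9.75×10^-4 m = 0.975 mm.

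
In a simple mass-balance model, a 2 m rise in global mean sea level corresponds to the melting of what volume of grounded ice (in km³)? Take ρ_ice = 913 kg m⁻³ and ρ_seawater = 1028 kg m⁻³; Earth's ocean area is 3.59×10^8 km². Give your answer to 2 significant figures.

≈ 8.1×10^5 km³

Required water volume = Δh × A = 2 m × 3.59×10^14 m² = 7.180×10^14 m³ = 7.180×10^5 km³.
Ice volume = water volume × ρ_w/ρ_ice = 7.180×10^5 × 1028/913 = 8.1×10^5 km³.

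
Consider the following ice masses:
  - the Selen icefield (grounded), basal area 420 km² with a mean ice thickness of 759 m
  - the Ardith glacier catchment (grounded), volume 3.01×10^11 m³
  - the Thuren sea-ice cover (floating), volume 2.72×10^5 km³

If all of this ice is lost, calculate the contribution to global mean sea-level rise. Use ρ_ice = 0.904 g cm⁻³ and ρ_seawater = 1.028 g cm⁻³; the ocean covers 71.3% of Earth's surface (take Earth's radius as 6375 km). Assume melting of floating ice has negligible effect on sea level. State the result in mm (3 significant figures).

Selen: ice volume = 420 km² × 759 m = 318.8 km³; 318.8 × (904/1028) = 280.3 km³ of water.
Ardith: 3.01×10^11 m³ × (904/1028) = 2.647×10^11 m³ of water.
The Thuren sea-ice cover is floating and already displaces its own weight of water, so its melt adds essentially nothing to sea level.
Total added water ≈ 5.450×10^11 m³ over 3.64×10^14 m² → Δh = 1.50×10^-3 m = 1.50 mm.

≈ 1.50 mm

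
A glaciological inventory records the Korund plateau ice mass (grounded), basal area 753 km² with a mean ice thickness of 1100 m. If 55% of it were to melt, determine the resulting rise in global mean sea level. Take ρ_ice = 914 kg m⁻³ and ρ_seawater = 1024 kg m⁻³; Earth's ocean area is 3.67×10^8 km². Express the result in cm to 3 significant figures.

Korund: ice volume = 753 km² × 1100 m = 828.3 km³; 0.55 × 828.3 × (914/1024) = 406.6 km³ of water.
Spread over 3.67×10^14 m² of ocean, Δh = 4.066×10^11 / 3.67×10^14 = 1.11×10^-3 m = 0.111 cm.

≈ 0.111 cm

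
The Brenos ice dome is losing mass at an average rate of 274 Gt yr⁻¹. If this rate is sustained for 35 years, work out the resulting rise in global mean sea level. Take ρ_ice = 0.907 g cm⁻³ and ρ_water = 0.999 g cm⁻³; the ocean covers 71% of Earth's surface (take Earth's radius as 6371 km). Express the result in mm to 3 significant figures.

≈ 26.5 mm

Total mass lost = 274 Gt/yr × 35 yr = 9590 Gt = 9.590×10^15 kg.
ρ_w = 0.999 g cm⁻³ = 999 kg m⁻³, so water volume = 9.590×10^15 / 999 = 9.600×10^12 m³.
Δh = 9.600×10^12 / 3.62×10^14 = 0.0265 m = 26.5 mm.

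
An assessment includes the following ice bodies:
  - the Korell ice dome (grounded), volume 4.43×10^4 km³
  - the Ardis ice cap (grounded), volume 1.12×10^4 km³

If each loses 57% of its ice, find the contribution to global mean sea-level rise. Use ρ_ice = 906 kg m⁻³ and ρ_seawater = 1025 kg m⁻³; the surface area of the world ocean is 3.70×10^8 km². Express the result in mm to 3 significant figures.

≈ 75.6 mm

Korell: 0.57 × 4.43×10^4 km³ × (906/1025) = 2.232×10^4 km³ of water.
Ardis: 0.57 × 1.12×10^4 km³ × (906/1025) = 5643 km³ of water.
Total added water ≈ 2.796×10^13 m³ over 3.70×10^14 m² → Δh = 0.0756 m = 75.6 mm.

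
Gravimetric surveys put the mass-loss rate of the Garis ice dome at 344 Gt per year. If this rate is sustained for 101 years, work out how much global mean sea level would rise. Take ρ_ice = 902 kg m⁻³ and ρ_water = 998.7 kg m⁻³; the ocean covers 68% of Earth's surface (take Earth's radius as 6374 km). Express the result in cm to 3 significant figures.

Total mass lost = 344 Gt/yr × 101 yr = 3.474×10^4 Gt = 3.474×10^16 kg.
ρ_w = 998.7 kg m⁻³, so water volume = 3.474×10^16 / 998.7 = 3.479×10^13 m³.
Δh = 3.479×10^13 / 3.47×10^14 = 0.100 m = 10.0 cm.

≈ 10.0 cm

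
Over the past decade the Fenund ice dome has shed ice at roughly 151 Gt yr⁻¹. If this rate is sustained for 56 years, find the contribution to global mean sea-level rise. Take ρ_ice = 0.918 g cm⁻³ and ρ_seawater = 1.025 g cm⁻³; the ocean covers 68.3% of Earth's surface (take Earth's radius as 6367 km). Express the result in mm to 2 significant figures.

≈ 24 mm

Total mass lost = 151 Gt/yr × 56 yr = 8456 Gt = 8.456×10^15 kg.
ρ_w = 1.025 g cm⁻³ = 1025 kg m⁻³, so water volume = 8.456×10^15 / 1025 = 8.250×10^12 m³.
Δh = 8.250×10^12 / 3.48×10^14 = 0.0237 m = 24 mm.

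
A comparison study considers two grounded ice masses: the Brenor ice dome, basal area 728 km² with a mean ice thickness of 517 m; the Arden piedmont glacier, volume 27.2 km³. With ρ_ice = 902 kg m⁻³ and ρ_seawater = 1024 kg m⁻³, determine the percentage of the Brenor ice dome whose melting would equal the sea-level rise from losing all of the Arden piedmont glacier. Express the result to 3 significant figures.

≈ 7.23 %

Equal sea-level rise means equal mass of meltwater, i.e. equal mass of ice lost.
Ice mass of Arden: 2.453×10^13 kg; ice mass of Brenor: 3.395×10^14 kg.
Fraction required = 2.453×10^13 / 3.395×10^14 = 0.0723 → 7.23 %.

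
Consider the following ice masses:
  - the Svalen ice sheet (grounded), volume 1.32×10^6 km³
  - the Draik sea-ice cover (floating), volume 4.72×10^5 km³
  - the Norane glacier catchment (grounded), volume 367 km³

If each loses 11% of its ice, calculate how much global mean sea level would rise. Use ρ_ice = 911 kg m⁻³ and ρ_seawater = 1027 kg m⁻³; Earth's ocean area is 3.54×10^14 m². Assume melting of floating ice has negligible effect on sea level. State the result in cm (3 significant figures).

≈ 36.4 cm

Svalen: 0.11 × 1.32×10^6 km³ × (911/1027) = 1.288×10^5 km³ of water.
The Draik sea-ice cover is floating and already displaces its own weight of water, so its melt adds essentially nothing to sea level.
Norane: 0.11 × 367 km³ × (911/1027) = 35.81 km³ of water.
Total added water ≈ 1.288×10^14 m³ over 3.54×10^14 m² → Δh = 0.364 m = 36.4 cm.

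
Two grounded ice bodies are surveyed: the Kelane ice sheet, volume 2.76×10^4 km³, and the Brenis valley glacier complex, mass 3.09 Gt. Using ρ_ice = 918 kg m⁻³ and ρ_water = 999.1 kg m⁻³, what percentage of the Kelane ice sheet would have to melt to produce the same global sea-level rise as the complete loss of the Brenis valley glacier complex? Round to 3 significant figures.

Equal sea-level rise means equal mass of meltwater, i.e. equal mass of ice lost.
Ice mass of Brenis: 3.090×10^12 kg; ice mass of Kelane: 2.534×10^16 kg.
Fraction required = 3.090×10^12 / 2.534×10^16 = 1.22×10^-4 → 0.0122 %.

≈ 0.0122 %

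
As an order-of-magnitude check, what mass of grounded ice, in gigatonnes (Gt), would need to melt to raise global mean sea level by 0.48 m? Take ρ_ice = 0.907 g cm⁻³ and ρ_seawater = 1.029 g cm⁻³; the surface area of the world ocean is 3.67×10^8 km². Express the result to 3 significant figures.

Required water volume = Δh × A = 0.48 m × 3.67×10^14 m² = 1.762×10^14 m³.
ρ_w = 1.029 g cm⁻³ = 1029 kg m⁻³, so the mass of water = 1.762×10^14 m³ × 1029 kg m⁻³ = 1.813×10^17 kg = 1.81×10^5 Gt (and the same mass of ice, by conservation).

≈ 1.81×10^5 Gt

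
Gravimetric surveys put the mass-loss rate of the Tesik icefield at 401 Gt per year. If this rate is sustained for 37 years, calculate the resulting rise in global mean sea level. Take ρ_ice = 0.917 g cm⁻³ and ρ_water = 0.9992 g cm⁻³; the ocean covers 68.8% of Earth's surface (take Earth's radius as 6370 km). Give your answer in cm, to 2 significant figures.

Total mass lost = 401 Gt/yr × 37 yr = 1.484×10^4 Gt = 1.484×10^16 kg.
ρ_w = 0.9992 g cm⁻³ = 999.2 kg m⁻³, so water volume = 1.484×10^16 / 999.2 = 1.485×10^13 m³.
Δh = 1.485×10^13 / 3.51×10^14 = 0.0423 m = 4.2 cm.

≈ 4.2 cm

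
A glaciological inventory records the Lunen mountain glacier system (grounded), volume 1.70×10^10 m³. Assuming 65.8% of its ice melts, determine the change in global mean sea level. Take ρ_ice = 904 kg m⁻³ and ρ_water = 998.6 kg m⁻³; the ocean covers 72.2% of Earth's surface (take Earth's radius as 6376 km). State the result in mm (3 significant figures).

≈ 0.0275 mm

Lunen: 0.658 × 1.70×10^10 m³ × (904/998.6) = 1.013×10^10 m³ of water.
Spread over 3.69×10^14 m² of ocean, Δh = 1.013×10^10 / 3.69×10^14 = 2.75×10^-5 m = 0.0275 mm.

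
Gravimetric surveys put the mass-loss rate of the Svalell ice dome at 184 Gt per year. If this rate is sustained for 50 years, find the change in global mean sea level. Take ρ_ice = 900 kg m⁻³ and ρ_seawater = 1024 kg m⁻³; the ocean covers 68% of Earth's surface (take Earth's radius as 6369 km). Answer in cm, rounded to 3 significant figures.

≈ 2.59 cm

Total mass lost = 184 Gt/yr × 50 yr = 9200 Gt = 9.200×10^15 kg.
ρ_w = 1024 kg m⁻³, so water volume = 9.200×10^15 / 1024 = 8.984×10^12 m³.
Δh = 8.984×10^12 / 3.47×10^14 = 0.0259 m = 2.59 cm.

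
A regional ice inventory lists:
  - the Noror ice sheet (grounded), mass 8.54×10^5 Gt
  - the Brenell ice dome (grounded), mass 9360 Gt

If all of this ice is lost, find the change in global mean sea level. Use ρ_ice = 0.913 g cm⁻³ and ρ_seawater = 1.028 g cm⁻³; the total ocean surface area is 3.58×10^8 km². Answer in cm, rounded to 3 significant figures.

Noror: 8.54×10^5 Gt = 8.540×10^17 kg; dividing by ρ_w = 1.028 g cm⁻³ = 1028 kg m⁻³ gives 8.307×10^14 m³ of water.
Brenell: 9360 Gt = 9.360×10^15 kg; dividing by ρ_w = 1028 kg m⁻³ gives 9.105×10^12 m³ of water.
Total added water ≈ 8.398×10^14 m³ over 3.58×10^14 m² → Δh = 2.35 m = 235 cm.

≈ 235 cm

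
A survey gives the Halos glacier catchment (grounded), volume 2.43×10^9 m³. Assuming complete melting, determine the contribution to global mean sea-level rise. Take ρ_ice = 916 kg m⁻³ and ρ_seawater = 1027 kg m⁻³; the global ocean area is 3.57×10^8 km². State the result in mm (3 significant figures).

≈ 6.07×10^-3 mm

Halos: 2.43×10^9 m³ × (916/1027) = 2.167×10^9 m³ of water.
Spread over 3.57×10^14 m² of ocean, Δh = 2.167×10^9 / 3.57×10^14 = 6.07×10^-6 m = 6.07×10^-3 mm.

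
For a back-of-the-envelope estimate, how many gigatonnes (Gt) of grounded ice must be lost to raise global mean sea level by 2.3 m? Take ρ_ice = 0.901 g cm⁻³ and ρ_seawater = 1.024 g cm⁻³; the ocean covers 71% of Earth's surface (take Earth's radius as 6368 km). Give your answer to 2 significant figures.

Required water volume = Δh × A = 2.3 m × 3.62×10^14 m² = 8.322×10^14 m³.
ρ_w = 1.024 g cm⁻³ = 1024 kg m⁻³, so the mass of water = 8.322×10^14 m³ × 1024 kg m⁻³ = 8.521×10^17 kg = 8.5×10^5 Gt (and the same mass of ice, by conservation).

≈ 8.5×10^5 Gt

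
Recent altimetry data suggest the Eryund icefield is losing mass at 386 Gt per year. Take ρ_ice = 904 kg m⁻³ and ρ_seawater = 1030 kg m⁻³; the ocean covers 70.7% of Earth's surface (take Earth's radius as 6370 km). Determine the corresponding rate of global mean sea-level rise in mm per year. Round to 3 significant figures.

ρ_w = 1030 kg m⁻³. Annual water volume added = 386 Gt / ρ_w = 3.860×10^14 kg / 1030 kg m⁻³ = 3.748×10^11 m³.
Δh per year = 3.748×10^11 / 3.61×10^14 = 1.04×10^-3 m = 1.04 mm.

≈ 1.04 mm/yr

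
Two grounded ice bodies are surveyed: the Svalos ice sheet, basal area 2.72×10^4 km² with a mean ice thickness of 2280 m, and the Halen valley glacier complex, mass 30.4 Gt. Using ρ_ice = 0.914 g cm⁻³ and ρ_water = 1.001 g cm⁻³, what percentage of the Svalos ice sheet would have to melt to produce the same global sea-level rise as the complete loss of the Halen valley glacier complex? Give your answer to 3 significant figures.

Equal sea-level rise means equal mass of meltwater, i.e. equal mass of ice lost.
Ice mass of Halen: 3.040×10^13 kg; ice mass of Svalos: 5.668×10^16 kg.
Fraction required = 3.040×10^13 / 5.668×10^16 = 5.36×10^-4 → 0.0536 %.

≈ 0.0536 %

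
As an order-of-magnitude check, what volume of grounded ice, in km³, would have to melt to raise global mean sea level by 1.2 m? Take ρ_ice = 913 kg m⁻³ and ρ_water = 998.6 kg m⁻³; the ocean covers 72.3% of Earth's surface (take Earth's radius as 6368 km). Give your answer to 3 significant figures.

Required water volume = Δh × A = 1.2 m × 3.68×10^14 m² = 4.421×10^14 m³ = 4.421×10^5 km³.
Ice volume = water volume × ρ_w/ρ_ice = 4.421×10^5 × 998.6/913 = 4.84×10^5 km³.

≈ 4.84×10^5 km³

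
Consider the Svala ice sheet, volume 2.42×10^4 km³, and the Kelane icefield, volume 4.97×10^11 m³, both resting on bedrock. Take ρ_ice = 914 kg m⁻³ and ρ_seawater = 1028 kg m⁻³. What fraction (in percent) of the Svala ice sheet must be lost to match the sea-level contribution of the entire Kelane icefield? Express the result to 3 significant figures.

≈ 2.05 %

Equal sea-level rise means equal mass of meltwater, i.e. equal mass of ice lost.
Ice mass of Kelane: 4.543×10^14 kg; ice mass of Svala: 2.212×10^16 kg.
Fraction required = 4.543×10^14 / 2.212×10^16 = 0.0205 → 2.05 %.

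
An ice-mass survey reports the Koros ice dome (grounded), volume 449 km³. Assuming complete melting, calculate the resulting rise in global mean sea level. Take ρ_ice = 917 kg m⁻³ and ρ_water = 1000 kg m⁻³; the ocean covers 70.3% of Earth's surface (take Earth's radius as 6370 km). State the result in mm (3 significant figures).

Koros: 449 km³ × (917/1000) = 411.7 km³ of water.
Spread over 3.58×10^14 m² of ocean, Δh = 4.117×10^11 / 3.58×10^14 = 1.15×10^-3 m = 1.15 mm.

≈ 1.15 mm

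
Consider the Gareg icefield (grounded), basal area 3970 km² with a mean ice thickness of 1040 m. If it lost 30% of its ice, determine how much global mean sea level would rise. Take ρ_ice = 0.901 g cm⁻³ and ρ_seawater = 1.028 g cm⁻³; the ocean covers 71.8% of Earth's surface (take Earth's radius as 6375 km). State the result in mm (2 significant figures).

Gareg: ice volume = 3970 km² × 1040 m = 4129 km³; 0.3 × 4129 × (901/1028) = 1086 km³ of water.
Spread over 3.67×10^14 m² of ocean, Δh = 1.086×10^12 / 3.67×10^14 = 2.96×10^-3 m = 3.0 mm.

≈ 3.0 mm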